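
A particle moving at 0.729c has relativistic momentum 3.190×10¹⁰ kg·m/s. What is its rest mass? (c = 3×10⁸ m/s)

γ = 1/√(1 - 0.729²) = 1.461
v = 0.729 × 3×10⁸ = 2.187×10⁸ m/s
m = p/(γv) = 3.190×10¹⁰/(1.461 × 2.187×10⁸) = 99.84 kg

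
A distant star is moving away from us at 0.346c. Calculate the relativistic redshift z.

β = 0.346
(1+β)/(1-β) = 1.346/0.654 = 2.058
√(2.058) = 1.4346
z = 1.4346 - 1 = 0.4346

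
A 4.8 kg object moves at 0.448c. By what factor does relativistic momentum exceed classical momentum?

p_rel = γmv, p_class = mv
Ratio = γ = 1/√(1 - 0.448²) = 1.119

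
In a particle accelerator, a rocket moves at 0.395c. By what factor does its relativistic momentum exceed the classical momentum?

p_rel = γmv, p_class = mv
Ratio = γ = 1/√(1 - 0.395²)
= 1/√(0.843975) = 1.089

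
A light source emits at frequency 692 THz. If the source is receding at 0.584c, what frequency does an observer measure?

β = v/c = 0.584
(1-β)/(1+β) = 0.416/1.584 = 0.26263
Doppler factor = √(0.26263) = 0.51247
f_obs = 692 × 0.51247 = 354.6 THz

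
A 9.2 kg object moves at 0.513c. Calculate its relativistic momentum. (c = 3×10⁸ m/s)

γ = 1/√(1 - 0.513²) = 1.16497
v = 0.513 × 3×10⁸ = 1.539×10⁸ m/s
p = γmv = 1.16497 × 9.2 × 1.539×10⁸ = 1.649×10⁹ kg·m/s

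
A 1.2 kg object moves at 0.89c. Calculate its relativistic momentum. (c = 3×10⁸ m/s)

γ = 1/√(1 - 0.89²) = 2.1932
v = 0.89 × 3×10⁸ = 2.670×10⁸ m/s
p = γmv = 2.1932 × 1.2 × 2.670×10⁸ = 7.027×10⁸ kg·m/s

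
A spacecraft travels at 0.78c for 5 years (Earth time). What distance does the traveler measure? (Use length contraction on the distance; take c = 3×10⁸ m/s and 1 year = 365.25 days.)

Earth distance: d = v × t = 0.78c × 5 yr = 3.6922×10¹⁶ m
γ = 1.5980
d' = d/γ = 3.6922×10¹⁶/1.5980 = 2.311×10¹⁶ m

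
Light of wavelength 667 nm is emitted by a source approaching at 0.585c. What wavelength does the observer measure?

β = 0.585
Wavelength Doppler factor = √(0.415/1.585) = √(0.2618) = 0.5117
λ_obs = 667 × 0.5117 = 341.3 nm (blueshift)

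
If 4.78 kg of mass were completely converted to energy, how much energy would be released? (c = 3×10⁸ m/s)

Using E = mc²:
c² = (3×10⁸)² = 9×10¹⁶ m²/s²
E = 4.78 × 9×10¹⁶ = 4.302×10¹⁷ J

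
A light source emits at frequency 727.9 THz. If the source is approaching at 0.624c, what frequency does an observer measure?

β = v/c = 0.624
(1+β)/(1-β) = 1.624/0.376 = 4.319
Doppler factor = √(4.319) = 2.078
f_obs = 727.9 × 2.078 = 1513 THz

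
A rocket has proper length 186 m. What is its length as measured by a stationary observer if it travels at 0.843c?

Proper length L₀ = 186 m
γ = 1/√(1 - 0.843²) = 1.859
L = L₀/γ = 186/1.859 = 100.1 m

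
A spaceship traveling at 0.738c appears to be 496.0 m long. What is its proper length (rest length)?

Contracted length L = 496.0 m
γ = 1/√(1 - 0.738²) = 1.4819
L₀ = γL = 1.4819 × 496.0 = 735.0 m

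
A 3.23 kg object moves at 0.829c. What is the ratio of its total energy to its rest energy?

E = γmc², E₀ = mc²
E/E₀ = γ = 1/√(1 - 0.829²) = 1.788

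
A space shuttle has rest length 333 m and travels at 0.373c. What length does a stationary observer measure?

Proper length L₀ = 333 m
γ = 1/√(1 - 0.373²) = 1.0778
L = L₀/γ = 333/1.0778 = 309.0 m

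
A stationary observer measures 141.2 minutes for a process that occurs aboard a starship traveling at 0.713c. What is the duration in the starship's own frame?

Dilated time Δt = 141.2 minutes
γ = 1/√(1 - 0.713²) = 1.4262
Δt₀ = Δt/γ = 141.2/1.4262 = 99.00 minutes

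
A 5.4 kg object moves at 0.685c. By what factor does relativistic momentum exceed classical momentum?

p_rel = γmv, p_class = mv
Ratio = γ = 1/√(1 - 0.685²) = 1.373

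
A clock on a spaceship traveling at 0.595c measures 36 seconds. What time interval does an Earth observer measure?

Proper time Δt₀ = 36 seconds
γ = 1/√(1 - 0.595²) = 1.2442
Δt = γΔt₀ = 1.2442 × 36 = 44.79 seconds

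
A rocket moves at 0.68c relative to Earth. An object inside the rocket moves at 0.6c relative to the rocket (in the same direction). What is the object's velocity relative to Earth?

u = (u' + v)/(1 + u'v/c²)
Numerator: 0.6 + 0.68 = 1.28
Denominator: 1 + 0.408 = 1.408
u = 1.28/1.408 = 0.9091c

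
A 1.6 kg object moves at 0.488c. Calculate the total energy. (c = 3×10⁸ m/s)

γ = 1/√(1 - 0.488²) = 1.146
mc² = 1.6 × (3×10⁸)² = 1.440×10¹⁷ J
E = γmc² = 1.146 × 1.440×10¹⁷ = 1.650×10¹⁷ J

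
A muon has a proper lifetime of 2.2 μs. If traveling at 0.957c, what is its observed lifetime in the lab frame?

Proper lifetime τ₀ = 2.2 μs
γ = 1/√(1 - 0.957²) = 3.4472
τ = γτ₀ = 3.4472 × 2.2 μs = 7.584 μs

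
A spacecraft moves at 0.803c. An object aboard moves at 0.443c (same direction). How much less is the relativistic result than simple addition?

Classical: u' + v = 0.443 + 0.803 = 1.246c
Relativistic: u = (0.443 + 0.803)/(1 + 0.355729) = 1.246/1.355729 = 0.9191c
Difference: 1.246 - 0.9191 = 0.3269c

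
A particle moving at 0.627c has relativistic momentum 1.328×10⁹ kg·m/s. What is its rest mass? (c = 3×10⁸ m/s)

γ = 1/√(1 - 0.627²) = 1.2837
v = 0.627 × 3×10⁸ = 1.881×10⁸ m/s
m = p/(γv) = 1.328×10⁹/(1.2837 × 1.881×10⁸) = 5.500 kg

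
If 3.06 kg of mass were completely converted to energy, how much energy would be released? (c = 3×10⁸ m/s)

Using E = mc²:
c² = (3×10⁸)² = 9×10¹⁶ m²/s²
E = 3.06 × 9×10¹⁶ = 2.754×10¹⁷ J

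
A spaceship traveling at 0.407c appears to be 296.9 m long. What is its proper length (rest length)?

Contracted length L = 296.9 m
γ = 1/√(1 - 0.407²) = 1.0948
L₀ = γL = 1.0948 × 296.9 = 325.0 m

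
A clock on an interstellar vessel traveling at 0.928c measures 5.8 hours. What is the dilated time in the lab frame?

Proper time Δt₀ = 5.8 hours
γ = 1/√(1 - 0.928²) = 2.684
Δt = γΔt₀ = 2.684 × 5.8 = 15.57 hours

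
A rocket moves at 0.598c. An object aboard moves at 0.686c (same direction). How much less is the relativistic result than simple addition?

Classical: u' + v = 0.686 + 0.598 = 1.284c
Relativistic: u = (0.686 + 0.598)/(1 + 0.410228) = 1.284/1.410228 = 0.9105c
Difference: 1.284 - 0.9105 = 0.3735c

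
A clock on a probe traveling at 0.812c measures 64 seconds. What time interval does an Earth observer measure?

Proper time Δt₀ = 64 seconds
γ = 1/√(1 - 0.812²) = 1.7133
Δt = γΔt₀ = 1.7133 × 64 = 109.7 seconds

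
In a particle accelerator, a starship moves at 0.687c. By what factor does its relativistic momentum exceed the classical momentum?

p_rel = γmv, p_class = mv
Ratio = γ = 1/√(1 - 0.687²)
= 1/√(0.528031) = 1.376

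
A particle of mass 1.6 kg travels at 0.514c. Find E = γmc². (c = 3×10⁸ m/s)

γ = 1/√(1 - 0.514²) = 1.166
mc² = 1.6 × (3×10⁸)² = 1.440×10¹⁷ J
E = γmc² = 1.166 × 1.440×10¹⁷ = 1.679×10¹⁷ J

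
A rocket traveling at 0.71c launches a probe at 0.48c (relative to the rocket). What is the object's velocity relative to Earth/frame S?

u = (u' + v)/(1 + u'v/c²)
Numerator: 0.48 + 0.71 = 1.19
Denominator: 1 + 0.3408 = 1.3408
u = 1.19/1.3408 = 0.8875c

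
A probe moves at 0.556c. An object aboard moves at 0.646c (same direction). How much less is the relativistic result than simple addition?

Classical: u' + v = 0.646 + 0.556 = 1.202c
Relativistic: u = (0.646 + 0.556)/(1 + 0.359176) = 1.202/1.359176 = 0.8844c
Difference: 1.202 - 0.8844 = 0.3176c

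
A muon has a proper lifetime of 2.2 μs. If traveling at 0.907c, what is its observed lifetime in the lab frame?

Proper lifetime τ₀ = 2.2 μs
γ = 1/√(1 - 0.907²) = 2.3746
τ = γτ₀ = 2.3746 × 2.2 μs = 5.224 μs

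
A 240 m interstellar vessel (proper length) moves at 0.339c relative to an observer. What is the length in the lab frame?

Proper length L₀ = 240 m
γ = 1/√(1 - 0.339²) = 1.063
L = L₀/γ = 240/1.063 = 225.8 m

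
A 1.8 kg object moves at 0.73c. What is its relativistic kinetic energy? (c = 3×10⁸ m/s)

γ = 1/√(1 - 0.73²) = 1.46317
γ - 1 = 0.46317
KE = (γ-1)mc² = 0.46317 × 1.8 × (3×10⁸)² = 7.503×10¹⁶ J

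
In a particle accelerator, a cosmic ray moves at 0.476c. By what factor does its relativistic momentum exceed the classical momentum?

p_rel = γmv, p_class = mv
Ratio = γ = 1/√(1 - 0.476²)
= 1/√(0.773424) = 1.137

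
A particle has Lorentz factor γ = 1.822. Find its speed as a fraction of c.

From γ = 1/√(1 - v²/c²):
1/γ² = 1/1.822² = 0.3012
v²/c² = 1 - 0.3012 = 0.6988
v/c = √(0.6988) = 0.8359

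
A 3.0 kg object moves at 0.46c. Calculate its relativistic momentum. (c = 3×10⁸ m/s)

γ = 1/√(1 - 0.46²) = 1.12623
v = 0.46 × 3×10⁸ = 1.380×10⁸ m/s
p = γmv = 1.12623 × 3.0 × 1.380×10⁸ = 4.663×10⁸ kg·m/s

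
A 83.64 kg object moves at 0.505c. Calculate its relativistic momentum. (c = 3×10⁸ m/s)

γ = 1/√(1 - 0.505²) = 1.1586
v = 0.505 × 3×10⁸ = 1.515×10⁸ m/s
p = γmv = 1.1586 × 83.64 × 1.515×10⁸ = 1.468×10¹⁰ kg·m/s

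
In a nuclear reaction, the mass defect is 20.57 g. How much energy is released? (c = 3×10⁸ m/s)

Convert mass defect: Δm = 20.57 g = 0.02057 kg
E = Δm·c² = 0.02057 × (3×10⁸)²
= 0.02057 × 9×10¹⁶ = 1.851×10¹⁵ J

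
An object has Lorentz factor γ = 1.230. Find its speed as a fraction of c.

From γ = 1/√(1 - v²/c²):
1/γ² = 1/1.230² = 0.66098
v²/c² = 1 - 0.66098 = 0.33902
v/c = √(0.33902) = 0.5823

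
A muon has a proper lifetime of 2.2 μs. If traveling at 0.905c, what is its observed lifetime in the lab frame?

Proper lifetime τ₀ = 2.2 μs
γ = 1/√(1 - 0.905²) = 2.35066
τ = γτ₀ = 2.35066 × 2.2 μs = 5.171 μs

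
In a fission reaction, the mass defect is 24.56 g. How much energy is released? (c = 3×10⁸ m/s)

Convert mass defect: Δm = 24.56 g = 0.02456 kg
E = Δm·c² = 0.02456 × (3×10⁸)²
= 0.02456 × 9×10¹⁶ = 2.210×10¹⁵ J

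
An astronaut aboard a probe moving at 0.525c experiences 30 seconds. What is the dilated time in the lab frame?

Proper time Δt₀ = 30 seconds
γ = 1/√(1 - 0.525²) = 1.175
Δt = γΔt₀ = 1.175 × 30 = 35.25 seconds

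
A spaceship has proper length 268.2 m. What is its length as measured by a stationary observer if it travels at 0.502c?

Proper length L₀ = 268.2 m
γ = 1/√(1 - 0.502²) = 1.156
L = L₀/γ = 268.2/1.156 = 232.0 m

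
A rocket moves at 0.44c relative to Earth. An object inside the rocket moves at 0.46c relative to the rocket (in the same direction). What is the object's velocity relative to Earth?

u = (u' + v)/(1 + u'v/c²)
Numerator: 0.46 + 0.44 = 0.9
Denominator: 1 + 0.2024 = 1.2024
u = 0.9/1.2024 = 0.7485c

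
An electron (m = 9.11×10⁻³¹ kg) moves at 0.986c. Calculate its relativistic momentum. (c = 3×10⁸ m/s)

γ = 1/√(1 - 0.986²) = 5.997
v = 0.986 × 3×10⁸ = 2.958×10⁸ m/s
p = γmv = 5.997 × 9.11×10⁻³¹ × 2.958×10⁸ = 1.616×10⁻²¹ kg·m/s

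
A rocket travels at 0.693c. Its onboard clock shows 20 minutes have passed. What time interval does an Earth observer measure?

Proper time Δt₀ = 20 minutes
γ = 1/√(1 - 0.693²) = 1.387
Δt = γΔt₀ = 1.387 × 20 = 27.74 minutes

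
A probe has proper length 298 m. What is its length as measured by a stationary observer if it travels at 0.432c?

Proper length L₀ = 298 m
γ = 1/√(1 - 0.432²) = 1.1088
L = L₀/γ = 298/1.1088 = 268.8 m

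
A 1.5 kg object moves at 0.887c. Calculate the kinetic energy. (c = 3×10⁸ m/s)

γ = 1/√(1 - 0.887²) = 2.166
γ - 1 = 1.166
KE = (γ-1)mc² = 1.166 × 1.5 × (3×10⁸)² = 1.574×10¹⁷ J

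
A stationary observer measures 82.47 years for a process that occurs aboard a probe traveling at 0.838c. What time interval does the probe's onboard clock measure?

Dilated time Δt = 82.47 years
γ = 1/√(1 - 0.838²) = 1.8326
Δt₀ = Δt/γ = 82.47/1.8326 = 45.00 years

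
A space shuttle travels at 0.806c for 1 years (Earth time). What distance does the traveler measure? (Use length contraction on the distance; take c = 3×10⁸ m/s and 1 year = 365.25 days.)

Earth distance: d = v × t = 0.806c × 1 yr = 7.6306×10¹⁵ m
γ = 1.6894
d' = d/γ = 7.6306×10¹⁵/1.6894 = 4.517×10¹⁵ m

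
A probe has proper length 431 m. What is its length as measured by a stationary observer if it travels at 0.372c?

Proper length L₀ = 431 m
γ = 1/√(1 - 0.372²) = 1.0773
L = L₀/γ = 431/1.0773 = 400.1 m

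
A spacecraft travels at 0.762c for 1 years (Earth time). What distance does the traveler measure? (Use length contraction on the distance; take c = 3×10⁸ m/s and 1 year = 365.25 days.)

Earth distance: d = v × t = 0.762c × 1 yr = 7.214×10¹⁵ m
γ = 1.544
d' = d/γ = 7.214×10¹⁵/1.544 = 4.672×10¹⁵ m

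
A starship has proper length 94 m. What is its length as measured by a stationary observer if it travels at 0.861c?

Proper length L₀ = 94 m
γ = 1/√(1 - 0.861²) = 1.966
L = L₀/γ = 94/1.966 = 47.81 m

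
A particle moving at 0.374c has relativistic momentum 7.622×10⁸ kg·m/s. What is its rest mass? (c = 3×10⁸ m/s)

γ = 1/√(1 - 0.374²) = 1.0783
v = 0.374 × 3×10⁸ = 1.122×10⁸ m/s
m = p/(γv) = 7.622×10⁸/(1.0783 × 1.122×10⁸) = 6.300 kg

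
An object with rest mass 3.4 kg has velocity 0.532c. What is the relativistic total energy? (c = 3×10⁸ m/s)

γ = 1/√(1 - 0.532²) = 1.181
mc² = 3.4 × (3×10⁸)² = 3.060×10¹⁷ J
E = γmc² = 1.181 × 3.060×10¹⁷ = 3.614×10¹⁷ J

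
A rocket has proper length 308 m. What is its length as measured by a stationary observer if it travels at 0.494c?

Proper length L₀ = 308 m
γ = 1/√(1 - 0.494²) = 1.150
L = L₀/γ = 308/1.150 = 267.8 m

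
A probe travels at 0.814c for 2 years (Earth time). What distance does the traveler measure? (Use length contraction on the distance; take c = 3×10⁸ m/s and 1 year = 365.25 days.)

Earth distance: d = v × t = 0.814c × 2 yr = 1.5413×10¹⁶ m
γ = 1.7216
d' = d/γ = 1.5413×10¹⁶/1.7216 = 8.953×10¹⁵ m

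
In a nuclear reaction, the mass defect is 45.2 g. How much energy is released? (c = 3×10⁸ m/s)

Convert mass defect: Δm = 45.2 g = 0.0452 kg
E = Δm·c² = 0.0452 × (3×10⁸)²
= 0.0452 × 9×10¹⁶ = 4.068×10¹⁵ J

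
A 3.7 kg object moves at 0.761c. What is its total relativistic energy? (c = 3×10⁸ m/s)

γ = 1/√(1 - 0.761²) = 1.5414
mc² = 3.7 × (3×10⁸)² = 3.330×10¹⁷ J
E = γmc² = 1.5414 × 3.330×10¹⁷ = 5.133×10¹⁷ J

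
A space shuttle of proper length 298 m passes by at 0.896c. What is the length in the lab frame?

Proper length L₀ = 298 m
γ = 1/√(1 - 0.896²) = 2.252
L = L₀/γ = 298/2.252 = 132.3 m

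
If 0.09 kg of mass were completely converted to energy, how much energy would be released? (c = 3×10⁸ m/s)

Using E = mc²:
c² = (3×10⁸)² = 9×10¹⁶ m²/s²
E = 0.09 × 9×10¹⁶ = 8.100×10¹⁵ J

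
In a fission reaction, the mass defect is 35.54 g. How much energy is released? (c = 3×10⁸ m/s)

Convert mass defect: Δm = 35.54 g = 0.03554 kg
E = Δm·c² = 0.03554 × (3×10⁸)²
= 0.03554 × 9×10¹⁶ = 3.199×10¹⁵ J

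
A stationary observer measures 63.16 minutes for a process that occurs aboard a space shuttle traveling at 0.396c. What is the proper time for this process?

Dilated time Δt = 63.16 minutes
γ = 1/√(1 - 0.396²) = 1.089
Δt₀ = Δt/γ = 63.16/1.089 = 58.00 minutes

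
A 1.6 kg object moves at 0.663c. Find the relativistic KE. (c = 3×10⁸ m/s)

γ = 1/√(1 - 0.663²) = 1.33579
γ - 1 = 0.33579
KE = (γ-1)mc² = 0.33579 × 1.6 × (3×10⁸)² = 4.835×10¹⁶ J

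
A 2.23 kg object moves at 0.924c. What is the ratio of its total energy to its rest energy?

E = γmc², E₀ = mc²
E/E₀ = γ = 1/√(1 - 0.924²) = 2.615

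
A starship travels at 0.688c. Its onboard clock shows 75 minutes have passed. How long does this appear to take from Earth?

Proper time Δt₀ = 75 minutes
γ = 1/√(1 - 0.688²) = 1.37796
Δt = γΔt₀ = 1.37796 × 75 = 103.3 minutes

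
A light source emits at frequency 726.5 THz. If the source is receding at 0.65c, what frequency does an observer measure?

β = v/c = 0.65
(1-β)/(1+β) = 0.35/1.65 = 0.21212
Doppler factor = √(0.21212) = 0.4606
f_obs = 726.5 × 0.4606 = 334.6 THz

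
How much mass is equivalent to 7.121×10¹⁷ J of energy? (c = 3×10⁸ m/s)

From E = mc², we get m = E/c²
c² = (3×10⁸)² = 9×10¹⁶ m²/s²
m = 7.121×10¹⁷ / 9×10¹⁶ = 7.912 kg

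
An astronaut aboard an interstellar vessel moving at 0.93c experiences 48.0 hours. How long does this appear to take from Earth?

Proper time Δt₀ = 48.0 hours
γ = 1/√(1 - 0.93²) = 2.721
Δt = γΔt₀ = 2.721 × 48.0 = 130.6 hours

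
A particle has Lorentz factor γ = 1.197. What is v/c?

From γ = 1/√(1 - v²/c²):
1/γ² = 1/1.197² = 0.6979
v²/c² = 1 - 0.6979 = 0.3021
v/c = √(0.3021) = 0.5496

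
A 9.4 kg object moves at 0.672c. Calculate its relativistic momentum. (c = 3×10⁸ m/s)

γ = 1/√(1 - 0.672²) = 1.3503
v = 0.672 × 3×10⁸ = 2.016×10⁸ m/s
p = γmv = 1.3503 × 9.4 × 2.016×10⁸ = 2.559×10⁹ kg·m/s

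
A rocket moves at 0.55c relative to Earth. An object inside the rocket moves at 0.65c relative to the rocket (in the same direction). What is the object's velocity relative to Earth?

u = (u' + v)/(1 + u'v/c²)
Numerator: 0.65 + 0.55 = 1.2
Denominator: 1 + 0.3575 = 1.3575
u = 1.2/1.3575 = 0.8840c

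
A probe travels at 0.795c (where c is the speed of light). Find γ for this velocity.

v/c = 0.795, so (v/c)² = 0.632025
1 - (v/c)² = 0.367975
γ = 1/√(0.367975) = 1.649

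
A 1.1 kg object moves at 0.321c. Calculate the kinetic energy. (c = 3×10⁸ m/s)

γ = 1/√(1 - 0.321²) = 1.05588
γ - 1 = 0.05588
KE = (γ-1)mc² = 0.05588 × 1.1 × (3×10⁸)² = 5.532×10¹⁵ J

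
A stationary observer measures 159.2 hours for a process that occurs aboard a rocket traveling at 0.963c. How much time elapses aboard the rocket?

Dilated time Δt = 159.2 hours
γ = 1/√(1 - 0.963²) = 3.711
Δt₀ = Δt/γ = 159.2/3.711 = 42.90 hours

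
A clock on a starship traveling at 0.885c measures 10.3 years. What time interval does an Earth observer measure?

Proper time Δt₀ = 10.3 years
γ = 1/√(1 - 0.885²) = 2.148
Δt = γΔt₀ = 2.148 × 10.3 = 22.12 years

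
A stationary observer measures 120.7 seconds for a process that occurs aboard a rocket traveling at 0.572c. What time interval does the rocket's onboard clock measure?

Dilated time Δt = 120.7 seconds
γ = 1/√(1 - 0.572²) = 1.21914
Δt₀ = Δt/γ = 120.7/1.21914 = 99.00 seconds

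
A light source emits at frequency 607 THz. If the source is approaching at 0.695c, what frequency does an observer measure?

β = v/c = 0.695
(1+β)/(1-β) = 1.695/0.305 = 5.557
Doppler factor = √(5.557) = 2.357
f_obs = 607 × 2.357 = 1431 THz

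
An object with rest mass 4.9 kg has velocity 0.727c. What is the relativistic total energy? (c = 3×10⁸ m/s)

γ = 1/√(1 - 0.727²) = 1.4564
mc² = 4.9 × (3×10⁸)² = 4.410×10¹⁷ J
E = γmc² = 1.4564 × 4.410×10¹⁷ = 6.423×10¹⁷ J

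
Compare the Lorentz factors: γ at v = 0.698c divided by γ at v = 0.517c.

γ₁ = 1/√(1 - 0.698²) = 1.396
γ₂ = 1/√(1 - 0.517²) = 1.168
γ₁/γ₂ = 1.396/1.168 = 1.195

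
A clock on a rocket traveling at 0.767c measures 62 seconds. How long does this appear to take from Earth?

Proper time Δt₀ = 62 seconds
γ = 1/√(1 - 0.767²) = 1.5585
Δt = γΔt₀ = 1.5585 × 62 = 96.63 seconds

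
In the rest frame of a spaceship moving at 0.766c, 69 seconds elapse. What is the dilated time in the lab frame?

Proper time Δt₀ = 69 seconds
γ = 1/√(1 - 0.766²) = 1.5556
Δt = γΔt₀ = 1.5556 × 69 = 107.3 seconds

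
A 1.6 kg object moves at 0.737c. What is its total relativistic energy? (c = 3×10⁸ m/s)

γ = 1/√(1 - 0.737²) = 1.480
mc² = 1.6 × (3×10⁸)² = 1.440×10¹⁷ J
E = γmc² = 1.480 × 1.440×10¹⁷ = 2.131×10¹⁷ J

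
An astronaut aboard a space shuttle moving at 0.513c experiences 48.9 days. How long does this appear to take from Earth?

Proper time Δt₀ = 48.9 days
γ = 1/√(1 - 0.513²) = 1.165
Δt = γΔt₀ = 1.165 × 48.9 = 56.97 days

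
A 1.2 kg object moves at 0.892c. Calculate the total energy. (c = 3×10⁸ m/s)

γ = 1/√(1 - 0.892²) = 2.212
mc² = 1.2 × (3×10⁸)² = 1.080×10¹⁷ J
E = γmc² = 2.212 × 1.080×10¹⁷ = 2.389×10¹⁷ J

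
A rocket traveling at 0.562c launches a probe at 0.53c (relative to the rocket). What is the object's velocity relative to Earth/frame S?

u = (u' + v)/(1 + u'v/c²)
Numerator: 0.53 + 0.562 = 1.092
Denominator: 1 + 0.29786 = 1.29786
u = 1.092/1.29786 = 0.8414c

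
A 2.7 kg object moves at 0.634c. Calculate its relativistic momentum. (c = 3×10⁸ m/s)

γ = 1/√(1 - 0.634²) = 1.2931
v = 0.634 × 3×10⁸ = 1.902×10⁸ m/s
p = γmv = 1.2931 × 2.7 × 1.902×10⁸ = 6.641×10⁸ kg·m/s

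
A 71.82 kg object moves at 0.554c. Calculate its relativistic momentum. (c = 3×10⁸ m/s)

γ = 1/√(1 - 0.554²) = 1.201
v = 0.554 × 3×10⁸ = 1.662×10⁸ m/s
p = γmv = 1.201 × 71.82 × 1.662×10⁸ = 1.434×10¹⁰ kg·m/s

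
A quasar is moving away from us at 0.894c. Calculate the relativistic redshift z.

β = 0.894
(1+β)/(1-β) = 1.894/0.106 = 17.87
√(17.87) = 4.227
z = 4.227 - 1 = 3.227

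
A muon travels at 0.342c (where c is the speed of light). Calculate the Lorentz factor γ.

v/c = 0.342, so (v/c)² = 0.116964
1 - (v/c)² = 0.883036
γ = 1/√(0.883036) = 1.064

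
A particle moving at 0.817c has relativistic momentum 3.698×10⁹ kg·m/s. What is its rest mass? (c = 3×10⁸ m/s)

γ = 1/√(1 - 0.817²) = 1.7342
v = 0.817 × 3×10⁸ = 2.451×10⁸ m/s
m = p/(γv) = 3.698×10⁹/(1.7342 × 2.451×10⁸) = 8.700 kg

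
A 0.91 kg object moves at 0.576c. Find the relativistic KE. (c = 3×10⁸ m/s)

γ = 1/√(1 - 0.576²) = 1.2233
γ - 1 = 0.2233
KE = (γ-1)mc² = 0.2233 × 0.91 × (3×10⁸)² = 1.829×10¹⁶ J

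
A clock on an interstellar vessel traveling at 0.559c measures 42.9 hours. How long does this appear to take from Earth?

Proper time Δt₀ = 42.9 hours
γ = 1/√(1 - 0.559²) = 1.206
Δt = γΔt₀ = 1.206 × 42.9 = 51.74 hours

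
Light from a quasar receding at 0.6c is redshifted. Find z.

β = 0.6
(1+β)/(1-β) = 1.6/0.4 = 4.000
√(4.000) = 2.000
z = 2.000 - 1 = 1.000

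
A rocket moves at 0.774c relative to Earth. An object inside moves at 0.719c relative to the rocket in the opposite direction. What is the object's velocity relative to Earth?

Object's velocity in rocket frame is u' = -0.719c
u = (u' + v)/(1 + u'v/c²) = (v - 0.719)/(1 - 0.719·v/c²)
Numerator: 0.774 - 0.719 = 0.055
Denominator: 1 - 0.556506 = 0.443494
u = 0.055/0.443494 = 0.1240c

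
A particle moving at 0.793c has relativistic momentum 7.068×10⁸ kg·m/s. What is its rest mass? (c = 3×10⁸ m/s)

γ = 1/√(1 - 0.793²) = 1.641
v = 0.793 × 3×10⁸ = 2.379×10⁸ m/s
m = p/(γv) = 7.068×10⁸/(1.641 × 2.379×10⁸) = 1.810 kg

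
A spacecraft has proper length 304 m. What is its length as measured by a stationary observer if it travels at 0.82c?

Proper length L₀ = 304 m
γ = 1/√(1 - 0.82²) = 1.747
L = L₀/γ = 304/1.747 = 174.0 m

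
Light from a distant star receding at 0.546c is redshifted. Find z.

β = 0.546
(1+β)/(1-β) = 1.546/0.454 = 3.405
√(3.405) = 1.8453
z = 1.8453 - 1 = 0.8453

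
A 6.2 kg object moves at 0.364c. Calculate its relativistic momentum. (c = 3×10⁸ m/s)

γ = 1/√(1 - 0.364²) = 1.0737
v = 0.364 × 3×10⁸ = 1.092×10⁸ m/s
p = γmv = 1.0737 × 6.2 × 1.092×10⁸ = 7.269×10⁸ kg·m/s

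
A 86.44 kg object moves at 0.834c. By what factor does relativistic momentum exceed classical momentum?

p_rel = γmv, p_class = mv
Ratio = γ = 1/√(1 - 0.834²) = 1.812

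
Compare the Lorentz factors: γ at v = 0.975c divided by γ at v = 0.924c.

γ₁ = 1/√(1 - 0.975²) = 4.500
γ₂ = 1/√(1 - 0.924²) = 2.615
γ₁/γ₂ = 4.500/2.615 = 1.721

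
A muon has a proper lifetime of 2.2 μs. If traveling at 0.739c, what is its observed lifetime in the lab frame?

Proper lifetime τ₀ = 2.2 μs
γ = 1/√(1 - 0.739²) = 1.48433
τ = γτ₀ = 1.48433 × 2.2 μs = 3.266 μs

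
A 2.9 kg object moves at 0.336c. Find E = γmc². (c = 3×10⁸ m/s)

γ = 1/√(1 - 0.336²) = 1.0617
mc² = 2.9 × (3×10⁸)² = 2.610×10¹⁷ J
E = γmc² = 1.0617 × 2.610×10¹⁷ = 2.771×10¹⁷ J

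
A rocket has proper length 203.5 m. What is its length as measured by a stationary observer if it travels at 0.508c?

Proper length L₀ = 203.5 m
γ = 1/√(1 - 0.508²) = 1.161
L = L₀/γ = 203.5/1.161 = 175.3 m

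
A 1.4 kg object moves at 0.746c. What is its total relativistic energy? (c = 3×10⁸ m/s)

γ = 1/√(1 - 0.746²) = 1.5016
mc² = 1.4 × (3×10⁸)² = 1.260×10¹⁷ J
E = γmc² = 1.5016 × 1.260×10¹⁷ = 1.892×10¹⁷ J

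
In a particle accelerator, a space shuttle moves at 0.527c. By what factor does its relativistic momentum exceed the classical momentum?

p_rel = γmv, p_class = mv
Ratio = γ = 1/√(1 - 0.527²)
= 1/√(0.722271) = 1.177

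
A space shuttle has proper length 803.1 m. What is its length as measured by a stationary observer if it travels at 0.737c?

Proper length L₀ = 803.1 m
γ = 1/√(1 - 0.737²) = 1.4795
L = L₀/γ = 803.1/1.4795 = 542.8 m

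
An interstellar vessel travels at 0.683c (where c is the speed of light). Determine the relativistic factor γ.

v/c = 0.683, so (v/c)² = 0.466489
1 - (v/c)² = 0.533511
γ = 1/√(0.533511) = 1.369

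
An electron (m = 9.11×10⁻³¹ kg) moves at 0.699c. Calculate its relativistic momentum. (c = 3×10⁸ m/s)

γ = 1/√(1 - 0.699²) = 1.398
v = 0.699 × 3×10⁸ = 2.097×10⁸ m/s
p = γmv = 1.398 × 9.11×10⁻³¹ × 2.097×10⁸ = 2.671×10⁻²² kg·m/s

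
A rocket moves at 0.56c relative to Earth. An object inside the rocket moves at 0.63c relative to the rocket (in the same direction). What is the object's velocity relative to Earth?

u = (u' + v)/(1 + u'v/c²)
Numerator: 0.63 + 0.56 = 1.19
Denominator: 1 + 0.3528 = 1.3528
u = 1.19/1.3528 = 0.8797c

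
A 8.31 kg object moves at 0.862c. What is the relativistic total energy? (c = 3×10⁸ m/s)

γ = 1/√(1 - 0.862²) = 1.9727
mc² = 8.31 × (3×10⁸)² = 7.479×10¹⁷ J
E = γmc² = 1.9727 × 7.479×10¹⁷ = 1.475×10¹⁸ J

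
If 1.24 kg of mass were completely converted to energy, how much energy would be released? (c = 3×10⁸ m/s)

Using E = mc²:
c² = (3×10⁸)² = 9×10¹⁶ m²/s²
E = 1.24 × 9×10¹⁶ = 1.116×10¹⁷ J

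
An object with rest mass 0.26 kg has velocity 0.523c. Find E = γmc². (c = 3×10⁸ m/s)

γ = 1/√(1 - 0.523²) = 1.173
mc² = 0.26 × (3×10⁸)² = 2.340×10¹⁶ J
E = γmc² = 1.173 × 2.340×10¹⁶ = 2.745×10¹⁶ J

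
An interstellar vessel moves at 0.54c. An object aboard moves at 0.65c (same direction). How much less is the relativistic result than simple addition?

Classical: u' + v = 0.65 + 0.54 = 1.19c
Relativistic: u = (0.65 + 0.54)/(1 + 0.351) = 1.19/1.351 = 0.8808c
Difference: 1.19 - 0.8808 = 0.3092c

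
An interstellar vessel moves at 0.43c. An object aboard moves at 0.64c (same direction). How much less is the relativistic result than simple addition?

Classical: u' + v = 0.64 + 0.43 = 1.07c
Relativistic: u = (0.64 + 0.43)/(1 + 0.2752) = 1.07/1.2752 = 0.8391c
Difference: 1.07 - 0.8391 = 0.2309c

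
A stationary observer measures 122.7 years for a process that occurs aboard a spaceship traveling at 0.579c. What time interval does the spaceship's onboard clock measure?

Dilated time Δt = 122.7 years
γ = 1/√(1 - 0.579²) = 1.227
Δt₀ = Δt/γ = 122.7/1.227 = 100.0 years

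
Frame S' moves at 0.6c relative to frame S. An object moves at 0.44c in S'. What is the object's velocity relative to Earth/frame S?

u = (u' + v)/(1 + u'v/c²)
Numerator: 0.44 + 0.6 = 1.04
Denominator: 1 + 0.264 = 1.264
u = 1.04/1.264 = 0.8228c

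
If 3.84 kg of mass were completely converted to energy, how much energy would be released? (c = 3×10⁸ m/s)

Using E = mc²:
c² = (3×10⁸)² = 9×10¹⁶ m²/s²
E = 3.84 × 9×10¹⁶ = 3.456×10¹⁷ J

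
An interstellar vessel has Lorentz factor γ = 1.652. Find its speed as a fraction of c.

From γ = 1/√(1 - v²/c²):
1/γ² = 1/1.652² = 0.3664
v²/c² = 1 - 0.3664 = 0.6336
v/c = √(0.6336) = 0.7960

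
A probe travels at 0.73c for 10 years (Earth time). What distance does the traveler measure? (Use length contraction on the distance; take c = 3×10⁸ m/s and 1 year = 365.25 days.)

Earth distance: d = v × t = 0.73c × 10 yr = 6.9111×10¹⁶ m
γ = 1.4632
d' = d/γ = 6.9111×10¹⁶/1.4632 = 4.723×10¹⁶ m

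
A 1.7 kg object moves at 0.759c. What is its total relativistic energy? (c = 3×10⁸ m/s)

γ = 1/√(1 - 0.759²) = 1.536
mc² = 1.7 × (3×10⁸)² = 1.530×10¹⁷ J
E = γmc² = 1.536 × 1.530×10¹⁷ = 2.350×10¹⁷ J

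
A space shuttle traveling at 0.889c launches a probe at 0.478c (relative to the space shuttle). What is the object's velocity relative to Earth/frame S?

u = (u' + v)/(1 + u'v/c²)
Numerator: 0.478 + 0.889 = 1.367
Denominator: 1 + 0.424942 = 1.424942
u = 1.367/1.424942 = 0.9593c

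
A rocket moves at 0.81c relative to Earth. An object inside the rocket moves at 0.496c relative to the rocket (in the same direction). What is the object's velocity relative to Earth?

u = (u' + v)/(1 + u'v/c²)
Numerator: 0.496 + 0.81 = 1.306
Denominator: 1 + 0.40176 = 1.40176
u = 1.306/1.40176 = 0.9317c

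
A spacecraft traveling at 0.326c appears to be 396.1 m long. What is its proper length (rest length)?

Contracted length L = 396.1 m
γ = 1/√(1 - 0.326²) = 1.0578
L₀ = γL = 1.0578 × 396.1 = 419.0 m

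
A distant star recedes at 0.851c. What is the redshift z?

β = 0.851
(1+β)/(1-β) = 1.851/0.149 = 12.423
√(12.423) = 3.525
z = 3.525 - 1 = 2.525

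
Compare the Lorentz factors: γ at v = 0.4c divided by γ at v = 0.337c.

γ₁ = 1/√(1 - 0.4²) = 1.091
γ₂ = 1/√(1 - 0.337²) = 1.062
γ₁/γ₂ = 1.091/1.062 = 1.027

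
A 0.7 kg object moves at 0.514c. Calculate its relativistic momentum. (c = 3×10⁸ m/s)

γ = 1/√(1 - 0.514²) = 1.1658
v = 0.514 × 3×10⁸ = 1.542×10⁸ m/s
p = γmv = 1.1658 × 0.7 × 1.542×10⁸ = 1.258×10⁸ kg·m/s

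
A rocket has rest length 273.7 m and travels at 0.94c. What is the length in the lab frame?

Proper length L₀ = 273.7 m
γ = 1/√(1 - 0.94²) = 2.931
L = L₀/γ = 273.7/2.931 = 93.38 m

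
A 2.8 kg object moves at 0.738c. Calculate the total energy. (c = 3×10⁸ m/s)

γ = 1/√(1 - 0.738²) = 1.4819
mc² = 2.8 × (3×10⁸)² = 2.520×10¹⁷ J
E = γmc² = 1.4819 × 2.520×10¹⁷ = 3.734×10¹⁷ J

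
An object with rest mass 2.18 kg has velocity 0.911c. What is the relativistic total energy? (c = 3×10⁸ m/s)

γ = 1/√(1 - 0.911²) = 2.4248
mc² = 2.18 × (3×10⁸)² = 1.962×10¹⁷ J
E = γmc² = 2.4248 × 1.962×10¹⁷ = 4.757×10¹⁷ J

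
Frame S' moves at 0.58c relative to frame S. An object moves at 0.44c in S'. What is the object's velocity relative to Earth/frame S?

u = (u' + v)/(1 + u'v/c²)
Numerator: 0.44 + 0.58 = 1.02
Denominator: 1 + 0.2552 = 1.2552
u = 1.02/1.2552 = 0.8126c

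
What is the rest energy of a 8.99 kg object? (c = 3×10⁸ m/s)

c² = (3×10⁸)² = 9.000×10¹⁶ m²/s²
E₀ = mc² = 8.99 × 9.000×10¹⁶ = 8.091×10¹⁷ J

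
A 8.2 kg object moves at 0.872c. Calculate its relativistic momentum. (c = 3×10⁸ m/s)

γ = 1/√(1 - 0.872²) = 2.043
v = 0.872 × 3×10⁸ = 2.616×10⁸ m/s
p = γmv = 2.043 × 8.2 × 2.616×10⁸ = 4.382×10⁹ kg·m/s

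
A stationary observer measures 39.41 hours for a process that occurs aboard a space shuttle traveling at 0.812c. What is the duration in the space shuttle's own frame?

Dilated time Δt = 39.41 hours
γ = 1/√(1 - 0.812²) = 1.7133
Δt₀ = Δt/γ = 39.41/1.7133 = 23.00 hours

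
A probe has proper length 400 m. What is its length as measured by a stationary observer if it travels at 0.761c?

Proper length L₀ = 400 m
γ = 1/√(1 - 0.761²) = 1.5414
L = L₀/γ = 400/1.5414 = 259.5 m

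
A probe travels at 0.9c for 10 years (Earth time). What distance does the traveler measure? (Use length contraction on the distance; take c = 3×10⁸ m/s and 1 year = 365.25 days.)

Earth distance: d = v × t = 0.9c × 10 yr = 8.521×10¹⁶ m
γ = 2.294
d' = d/γ = 8.521×10¹⁶/2.294 = 3.714×10¹⁶ m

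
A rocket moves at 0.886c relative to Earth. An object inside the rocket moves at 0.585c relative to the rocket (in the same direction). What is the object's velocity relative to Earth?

u = (u' + v)/(1 + u'v/c²)
Numerator: 0.585 + 0.886 = 1.471
Denominator: 1 + 0.51831 = 1.51831
u = 1.471/1.51831 = 0.9688c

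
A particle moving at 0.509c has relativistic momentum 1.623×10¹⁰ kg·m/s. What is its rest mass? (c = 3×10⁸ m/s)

γ = 1/√(1 - 0.509²) = 1.16176
v = 0.509 × 3×10⁸ = 1.527×10⁸ m/s
m = p/(γv) = 1.623×10¹⁰/(1.16176 × 1.527×10⁸) = 91.49 kg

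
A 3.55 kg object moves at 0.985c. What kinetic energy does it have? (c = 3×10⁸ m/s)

γ = 1/√(1 - 0.985²) = 5.795
γ - 1 = 4.795
KE = (γ-1)mc² = 4.795 × 3.55 × (3×10⁸)² = 1.532×10¹⁸ J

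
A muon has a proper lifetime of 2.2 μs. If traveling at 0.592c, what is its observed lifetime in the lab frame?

Proper lifetime τ₀ = 2.2 μs
γ = 1/√(1 - 0.592²) = 1.241
τ = γτ₀ = 1.241 × 2.2 μs = 2.730 μs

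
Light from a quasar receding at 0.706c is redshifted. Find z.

β = 0.706
(1+β)/(1-β) = 1.706/0.294 = 5.803
√(5.803) = 2.409
z = 2.409 - 1 = 1.409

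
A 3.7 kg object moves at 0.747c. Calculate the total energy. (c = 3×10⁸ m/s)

γ = 1/√(1 - 0.747²) = 1.5042
mc² = 3.7 × (3×10⁸)² = 3.330×10¹⁷ J
E = γmc² = 1.5042 × 3.330×10¹⁷ = 5.009×10¹⁷ J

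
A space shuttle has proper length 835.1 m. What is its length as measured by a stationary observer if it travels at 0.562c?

Proper length L₀ = 835.1 m
γ = 1/√(1 - 0.562²) = 1.209
L = L₀/γ = 835.1/1.209 = 690.7 m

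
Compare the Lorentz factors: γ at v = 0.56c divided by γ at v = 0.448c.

γ₁ = 1/√(1 - 0.56²) = 1.207
γ₂ = 1/√(1 - 0.448²) = 1.119
γ₁/γ₂ = 1.207/1.119 = 1.079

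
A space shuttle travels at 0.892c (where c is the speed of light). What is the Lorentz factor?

v/c = 0.892, so (v/c)² = 0.795664
1 - (v/c)² = 0.204336
γ = 1/√(0.204336) = 2.212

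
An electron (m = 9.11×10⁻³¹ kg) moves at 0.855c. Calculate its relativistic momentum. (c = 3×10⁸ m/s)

γ = 1/√(1 - 0.855²) = 1.9282
v = 0.855 × 3×10⁸ = 2.565×10⁸ m/s
p = γmv = 1.9282 × 9.11×10⁻³¹ × 2.565×10⁸ = 4.506×10⁻²² kg·m/s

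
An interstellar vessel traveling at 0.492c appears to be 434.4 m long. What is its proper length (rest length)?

Contracted length L = 434.4 m
γ = 1/√(1 - 0.492²) = 1.1486
L₀ = γL = 1.1486 × 434.4 = 499.0 m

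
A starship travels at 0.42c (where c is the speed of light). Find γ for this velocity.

v/c = 0.42, so (v/c)² = 0.1764
1 - (v/c)² = 0.8236
γ = 1/√(0.8236) = 1.102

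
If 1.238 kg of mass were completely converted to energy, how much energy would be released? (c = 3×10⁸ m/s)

Using E = mc²:
c² = (3×10⁸)² = 9×10¹⁶ m²/s²
E = 1.238 × 9×10¹⁶ = 1.114×10¹⁷ J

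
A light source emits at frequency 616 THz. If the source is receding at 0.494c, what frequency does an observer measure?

β = v/c = 0.494
(1-β)/(1+β) = 0.506/1.494 = 0.3387
Doppler factor = √(0.3387) = 0.5820
f_obs = 616 × 0.5820 = 358.5 THz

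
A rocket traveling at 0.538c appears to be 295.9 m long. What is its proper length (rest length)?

Contracted length L = 295.9 m
γ = 1/√(1 - 0.538²) = 1.1863
L₀ = γL = 1.1863 × 295.9 = 351.0 m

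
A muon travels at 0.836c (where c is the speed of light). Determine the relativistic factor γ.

v/c = 0.836, so (v/c)² = 0.698896
1 - (v/c)² = 0.301104
γ = 1/√(0.301104) = 1.822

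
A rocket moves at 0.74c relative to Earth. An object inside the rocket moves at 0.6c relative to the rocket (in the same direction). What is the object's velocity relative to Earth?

u = (u' + v)/(1 + u'v/c²)
Numerator: 0.6 + 0.74 = 1.34
Denominator: 1 + 0.444 = 1.444
u = 1.34/1.444 = 0.9280c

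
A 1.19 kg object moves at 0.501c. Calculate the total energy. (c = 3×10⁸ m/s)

γ = 1/√(1 - 0.501²) = 1.1555
mc² = 1.19 × (3×10⁸)² = 1.071×10¹⁷ J
E = γmc² = 1.1555 × 1.071×10¹⁷ = 1.238×10¹⁷ J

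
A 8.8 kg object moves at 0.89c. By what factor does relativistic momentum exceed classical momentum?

p_rel = γmv, p_class = mv
Ratio = γ = 1/√(1 - 0.89²) = 2.193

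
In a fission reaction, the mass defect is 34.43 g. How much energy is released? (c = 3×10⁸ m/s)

Convert mass defect: Δm = 34.43 g = 0.03443 kg
E = Δm·c² = 0.03443 × (3×10⁸)²
= 0.03443 × 9×10¹⁶ = 3.099×10¹⁵ J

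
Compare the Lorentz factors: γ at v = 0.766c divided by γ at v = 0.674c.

γ₁ = 1/√(1 - 0.766²) = 1.556
γ₂ = 1/√(1 - 0.674²) = 1.354
γ₁/γ₂ = 1.556/1.354 = 1.149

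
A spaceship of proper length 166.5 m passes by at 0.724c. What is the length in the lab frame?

Proper length L₀ = 166.5 m
γ = 1/√(1 - 0.724²) = 1.4497
L = L₀/γ = 166.5/1.4497 = 114.9 m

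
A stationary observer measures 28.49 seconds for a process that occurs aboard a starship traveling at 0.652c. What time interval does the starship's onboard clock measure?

Dilated time Δt = 28.49 seconds
γ = 1/√(1 - 0.652²) = 1.319
Δt₀ = Δt/γ = 28.49/1.319 = 21.60 seconds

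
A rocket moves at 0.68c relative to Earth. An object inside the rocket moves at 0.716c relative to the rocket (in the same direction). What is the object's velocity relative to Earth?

u = (u' + v)/(1 + u'v/c²)
Numerator: 0.716 + 0.68 = 1.396
Denominator: 1 + 0.48688 = 1.48688
u = 1.396/1.48688 = 0.9389c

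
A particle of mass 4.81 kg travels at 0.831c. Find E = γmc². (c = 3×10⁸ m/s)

γ = 1/√(1 - 0.831²) = 1.7977
mc² = 4.81 × (3×10⁸)² = 4.329×10¹⁷ J
E = γmc² = 1.7977 × 4.329×10¹⁷ = 7.782×10¹⁷ J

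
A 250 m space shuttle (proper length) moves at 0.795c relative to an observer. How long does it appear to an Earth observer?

Proper length L₀ = 250 m
γ = 1/√(1 - 0.795²) = 1.6485
L = L₀/γ = 250/1.6485 = 151.7 m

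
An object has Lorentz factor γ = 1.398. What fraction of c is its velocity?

From γ = 1/√(1 - v²/c²):
1/γ² = 1/1.398² = 0.5117
v²/c² = 1 - 0.5117 = 0.4883
v/c = √(0.4883) = 0.6988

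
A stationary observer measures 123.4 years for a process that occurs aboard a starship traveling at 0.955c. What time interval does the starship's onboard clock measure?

Dilated time Δt = 123.4 years
γ = 1/√(1 - 0.955²) = 3.3715
Δt₀ = Δt/γ = 123.4/3.3715 = 36.60 years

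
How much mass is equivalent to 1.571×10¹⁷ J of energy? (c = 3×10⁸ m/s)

From E = mc², we get m = E/c²
c² = (3×10⁸)² = 9×10¹⁶ m²/s²
m = 1.571×10¹⁷ / 9×10¹⁶ = 1.746 kg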